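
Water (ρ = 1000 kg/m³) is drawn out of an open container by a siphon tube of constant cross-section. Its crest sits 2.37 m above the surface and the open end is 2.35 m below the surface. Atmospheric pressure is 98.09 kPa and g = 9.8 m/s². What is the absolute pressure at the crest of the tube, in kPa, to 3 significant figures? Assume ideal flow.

P_top = 51.8 kPa

The outlet speed comes from Torricelli: v = √(2g·2.35) = 6.79 m/s.
The bore is uniform, so the speed at the crest is the same v. Bernoulli surface→crest: P_atm = P_top + ½ρv² + ρg·h_top.
P_top = 98090 − ½·1000·6.79² − 1000·9.8·2.37 = 51800 Pa.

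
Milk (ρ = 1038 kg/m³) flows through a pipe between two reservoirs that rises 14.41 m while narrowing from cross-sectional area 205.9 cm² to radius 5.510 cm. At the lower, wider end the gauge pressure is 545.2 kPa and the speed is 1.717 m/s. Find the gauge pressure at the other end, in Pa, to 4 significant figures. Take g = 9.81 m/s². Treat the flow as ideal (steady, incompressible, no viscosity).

392900 Pa

By continuity, v₂ = v₁·A₁/A₂ = 1.717·(205.9/95.38) = 3.707 m/s.
Bernoulli: P₁ + ½ρv₁² + ρg h₁ = P₂ + ½ρv₂² + ρg h₂, so P₂ = P₁ + ½ρ(v₁² − v₂²) − ρg(h₂ − h₁).
P₂ = 545200 + ½·1038·(1.717² − 3.707²) − 1038·9.81·(+14.41) = 545200 + (-5600) − (146700) = 392900 Pa.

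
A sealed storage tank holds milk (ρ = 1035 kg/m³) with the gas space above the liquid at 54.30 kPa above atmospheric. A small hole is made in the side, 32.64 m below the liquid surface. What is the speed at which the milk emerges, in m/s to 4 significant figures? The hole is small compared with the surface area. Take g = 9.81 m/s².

Take point 1 at the surface (v₁ ≈ 0) and point 2 at the hole (at atmospheric pressure). Bernoulli: P₁ + ρg h = P_atm + ½ρv₂².
With P₁ − P_atm = 54300 Pa, v₂ = √(2gh + 2ΔP/ρ) = √(2·9.81·32.64 + 2·54300/1035) = 27.30 m/s.

v ≈ 27.30 m/s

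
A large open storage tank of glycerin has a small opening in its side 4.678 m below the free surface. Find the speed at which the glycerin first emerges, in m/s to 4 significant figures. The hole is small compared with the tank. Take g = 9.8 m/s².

The surface is effectively still and both ends are open, so ½v² = gh and v = √(2·9.8·4.678) = 9.575 m/s.

v ≈ 9.575 m/s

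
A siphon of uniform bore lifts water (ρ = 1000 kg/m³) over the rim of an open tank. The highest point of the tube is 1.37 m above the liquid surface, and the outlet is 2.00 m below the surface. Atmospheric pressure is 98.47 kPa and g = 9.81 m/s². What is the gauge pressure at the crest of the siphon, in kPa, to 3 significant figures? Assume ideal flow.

Bernoulli surface→outlet gives ½v² = g·h_out, so v = √(2·9.81·2.00) = 6.26 m/s.
Continuity keeps v the same throughout the tube; from surface to crest, P_atm + 0 = P_top + ½ρv² + ρg·h_top.
P_top = 98470 − ½·1000·6.26² − 1000·9.81·1.37 = 65400 Pa. So P_gauge = P_top − P_atm = -33100 Pa.

P_gauge ≈ -33.1 kPa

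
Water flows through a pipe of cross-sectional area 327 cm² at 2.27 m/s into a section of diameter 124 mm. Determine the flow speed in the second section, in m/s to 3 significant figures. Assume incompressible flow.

v₂ = 6.15 m/s

The volume flow rate is constant, so v₂ = (A₁/A₂)v₁ = (327/121)·2.27 = 6.15 m/s.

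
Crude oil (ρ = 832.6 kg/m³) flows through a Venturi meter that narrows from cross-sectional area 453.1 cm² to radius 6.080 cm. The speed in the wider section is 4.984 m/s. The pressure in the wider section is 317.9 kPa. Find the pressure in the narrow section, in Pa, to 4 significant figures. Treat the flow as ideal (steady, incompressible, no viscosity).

P₂ = 170800 Pa

Mass conservation (A₁v₁ = A₂v₂) gives v₂ = 4.984 × 453.1/116.1 = 19.45 m/s.
Bernoulli (h₁ = h₂): P₁ − P₂ = ½ρ(v₂² − v₁²).
P₂ = P₁ − ½ρ(v₂² − v₁²) = 317900 − ½·832.6·(19.45² − 4.984²) = 317900 − 147100 = 170800 Pa.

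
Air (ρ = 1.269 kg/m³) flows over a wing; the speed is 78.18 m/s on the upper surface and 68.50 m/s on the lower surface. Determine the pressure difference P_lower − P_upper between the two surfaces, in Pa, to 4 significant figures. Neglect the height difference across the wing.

Bernoulli (same height): P_lower − P_upper = ½ρ(v_upper² − v_lower²).
ΔP = ½·1.269·(78.18² − 68.50²) = 900.9 Pa.

900.9 Pa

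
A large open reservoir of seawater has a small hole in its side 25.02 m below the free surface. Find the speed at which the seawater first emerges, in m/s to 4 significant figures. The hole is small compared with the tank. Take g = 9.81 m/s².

v ≈ 22.16 m/s

Torricelli's result v = √(2gh) gives v = √(2·9.81·25.02) = 22.16 m/s.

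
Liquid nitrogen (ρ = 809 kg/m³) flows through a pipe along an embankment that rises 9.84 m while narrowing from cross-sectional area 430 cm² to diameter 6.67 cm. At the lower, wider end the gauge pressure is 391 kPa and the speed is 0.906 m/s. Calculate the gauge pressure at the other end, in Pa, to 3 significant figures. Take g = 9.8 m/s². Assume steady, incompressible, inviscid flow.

P₂ ≈ 263000 Pa

Mass conservation (A₁v₁ = A₂v₂) gives v₂ = 0.906 × 430/34.9 = 11.1 m/s.
Applying Bernoulli between the two ends and solving for P₂: P₂ = P₁ + ½ρ(v₁² − v₂²) − ρgΔh.
P₂ = 391000 + ½·809·(0.906² − 11.1²) − 809·9.8·(+9.84) = 391000 + (-50000) − (78000) = 263000 Pa.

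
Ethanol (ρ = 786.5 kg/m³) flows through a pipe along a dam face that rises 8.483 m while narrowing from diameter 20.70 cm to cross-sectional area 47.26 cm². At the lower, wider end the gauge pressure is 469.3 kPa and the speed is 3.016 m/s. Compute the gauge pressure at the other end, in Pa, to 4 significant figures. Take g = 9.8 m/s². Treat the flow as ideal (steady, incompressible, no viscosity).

Mass conservation (A₁v₁ = A₂v₂) gives v₂ = 3.016 × 336.5/47.26 = 21.48 m/s.
Applying Bernoulli between the two ends and solving for P₂: P₂ = P₁ + ½ρ(v₁² − v₂²) − ρgΔh.
P₂ = 469300 + ½·786.5·(3.016² − 21.48²) − 786.5·9.8·(+8.483) = 469300 + (-177800) − (65380) = 226100 Pa.

226100 Pa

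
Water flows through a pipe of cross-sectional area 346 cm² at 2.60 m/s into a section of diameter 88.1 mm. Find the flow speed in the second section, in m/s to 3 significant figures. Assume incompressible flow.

The volume flow rate is constant, so v₂ = (A₁/A₂)v₁ = (346/61.0)·2.60 = 14.8 m/s.

v₂ ≈ 14.8 m/s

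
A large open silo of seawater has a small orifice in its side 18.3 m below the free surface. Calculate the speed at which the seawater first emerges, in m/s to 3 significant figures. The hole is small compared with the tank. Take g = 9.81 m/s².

Bernoulli from surface to hole (P equal, v_surface ≈ 0): v = √(2gh) = √(2×9.81×18.3) = 18.9 m/s.

18.9 m/s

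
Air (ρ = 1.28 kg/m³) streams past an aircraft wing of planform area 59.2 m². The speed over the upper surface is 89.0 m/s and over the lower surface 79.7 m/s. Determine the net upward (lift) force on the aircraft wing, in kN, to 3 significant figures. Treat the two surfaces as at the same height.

With equal heights on the two surfaces, Bernoulli gives P_lower − P_upper = ½ρ(v_upper² − v_lower²).
ΔP = ½·1.28·(89.0² − 79.7²) = 1000 Pa.
Lift = ΔP · A = 1000 × 59.2 = 59400 N.

59.4 kN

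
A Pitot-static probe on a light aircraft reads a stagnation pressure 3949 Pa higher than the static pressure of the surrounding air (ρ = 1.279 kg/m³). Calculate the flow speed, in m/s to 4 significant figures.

v ≈ 78.58 m/s

The dynamic pressure equals the rise in static pressure at the stagnation point: ΔP = ½ρv².
v = √(2ΔP/ρ) = √(2·3949/1.279) = 78.58 m/s.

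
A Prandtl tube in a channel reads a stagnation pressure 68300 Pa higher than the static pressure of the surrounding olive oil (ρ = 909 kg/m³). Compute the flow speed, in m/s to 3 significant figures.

v ≈ 12.3 m/s

At the stagnation point the flow is brought to rest, so Bernoulli gives P_stag − P_static = ½ρv².
v = √(2ΔP/ρ) = √(2·68300/909) = 12.3 m/s.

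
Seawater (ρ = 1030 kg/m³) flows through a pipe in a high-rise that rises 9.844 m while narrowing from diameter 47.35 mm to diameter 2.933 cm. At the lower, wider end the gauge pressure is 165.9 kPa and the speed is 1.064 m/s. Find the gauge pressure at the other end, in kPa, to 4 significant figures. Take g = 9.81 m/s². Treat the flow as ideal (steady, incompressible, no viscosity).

Mass conservation (A₁v₁ = A₂v₂) gives v₂ = 1.064 × 17.61/6.756 = 2.773 m/s.
Applying Bernoulli between the two ends and solving for P₂: P₂ = P₁ + ½ρ(v₁² − v₂²) − ρgΔh.
P₂ = 165900 + ½·1030·(1.064² − 2.773²) − 1030·9.81·(+9.844) = 165900 + (-3377) − (99470) = 63060 Pa.

63.06 kPa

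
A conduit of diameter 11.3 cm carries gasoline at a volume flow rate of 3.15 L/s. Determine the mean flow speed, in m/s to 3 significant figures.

0.314 m/s

Q = 3.15 L/s = 0.00315 m³/s.
v = Q/A = 0.00315 / 0.0100 = 0.314 m/s.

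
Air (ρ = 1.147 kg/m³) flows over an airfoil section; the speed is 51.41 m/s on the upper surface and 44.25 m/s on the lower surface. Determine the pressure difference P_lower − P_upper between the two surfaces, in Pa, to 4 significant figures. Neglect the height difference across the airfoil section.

The pressure is lower where the speed is higher: ΔP = ½ρ(v_up² − v_low²).
ΔP = ½·1.147·(51.41² − 44.25²) = 392.8 Pa.

ΔP ≈ 392.8 Pa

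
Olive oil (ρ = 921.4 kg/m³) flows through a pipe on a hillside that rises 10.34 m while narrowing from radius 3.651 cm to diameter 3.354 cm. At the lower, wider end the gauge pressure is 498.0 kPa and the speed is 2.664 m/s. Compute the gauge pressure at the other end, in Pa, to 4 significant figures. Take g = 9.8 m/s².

334500 Pa

Mass conservation (A₁v₁ = A₂v₂) gives v₂ = 2.664 × 41.88/8.835 = 12.63 m/s.
Bernoulli: P₁ + ½ρv₁² + ρg h₁ = P₂ + ½ρv₂² + ρg h₂, so P₂ = P₁ + ½ρ(v₁² − v₂²) − ρg(h₂ − h₁).
P₂ = 498000 + ½·921.4·(2.664² − 12.63²) − 921.4·9.8·(+10.34) = 498000 + (-70180) − (93370) = 334500 Pa.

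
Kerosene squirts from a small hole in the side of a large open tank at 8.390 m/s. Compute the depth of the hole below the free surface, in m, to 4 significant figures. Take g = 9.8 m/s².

h ≈ 3.591 m

Torricelli: v = √(2gh), so h = v²/(2g).
h = 8.390²/(2·9.8) = 70.39/19.60 = 3.591 m.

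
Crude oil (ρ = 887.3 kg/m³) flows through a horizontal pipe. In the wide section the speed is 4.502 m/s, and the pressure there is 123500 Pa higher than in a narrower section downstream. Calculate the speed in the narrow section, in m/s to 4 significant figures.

With h₁ = h₂, rearranging Bernoulli gives v₂ = √(v₁² + 2ΔP/ρ).
v₂ = √(4.502² + 2·123500/887.3) = √(20.27 + 278.4) = 17.28 m/s.

17.28 m/s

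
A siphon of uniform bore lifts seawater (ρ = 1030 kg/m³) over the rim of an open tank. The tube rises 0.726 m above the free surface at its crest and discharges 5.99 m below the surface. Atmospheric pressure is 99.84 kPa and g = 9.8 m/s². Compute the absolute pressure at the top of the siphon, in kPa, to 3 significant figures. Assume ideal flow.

The outlet speed comes from Torricelli: v = √(2g·5.99) = 10.8 m/s.
Continuity keeps v the same throughout the tube; from surface to crest, P_atm + 0 = P_top + ½ρv² + ρg·h_top.
P_top = 99840 − ½·1030·10.8² − 1030·9.8·0.726 = 32000 Pa.

P_top = 32.0 kPa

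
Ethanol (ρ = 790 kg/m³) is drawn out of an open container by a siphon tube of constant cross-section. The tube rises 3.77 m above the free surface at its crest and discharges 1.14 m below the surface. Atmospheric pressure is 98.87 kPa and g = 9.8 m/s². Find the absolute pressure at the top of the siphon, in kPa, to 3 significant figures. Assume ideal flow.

The outlet speed comes from Torricelli: v = √(2g·1.14) = 4.73 m/s.
With constant cross-section the crest speed equals v; applying Bernoulli from the surface up to the crest, P_top = P_atm − ½ρv² − ρg·h_top.
P_top = 98870 − ½·790·4.73² − 790·9.8·3.77 = 60900 Pa.

P_top = 60.9 kPa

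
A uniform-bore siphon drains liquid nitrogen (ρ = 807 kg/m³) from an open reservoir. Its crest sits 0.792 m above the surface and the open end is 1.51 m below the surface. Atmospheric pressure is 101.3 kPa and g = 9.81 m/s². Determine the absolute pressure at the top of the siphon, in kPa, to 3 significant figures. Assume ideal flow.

P_top ≈ 83.1 kPa

From the surface to the outlet (both open to atmosphere, surface at rest): v = √(2g·h_out) = √(2·9.81·1.51) = 5.44 m/s.
With constant cross-section the crest speed equals v; applying Bernoulli from the surface up to the crest, P_top = P_atm − ½ρv² − ρg·h_top.
P_top = 101300 − ½·807·5.44² − 807·9.81·0.792 = 83100 Pa.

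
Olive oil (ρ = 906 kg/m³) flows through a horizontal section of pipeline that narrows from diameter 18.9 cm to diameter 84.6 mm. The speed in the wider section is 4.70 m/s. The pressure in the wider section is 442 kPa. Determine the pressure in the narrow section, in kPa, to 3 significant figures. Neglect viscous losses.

The volume flow rate is constant, so v₂ = (A₁/A₂)v₁ = (281/56.2)·4.70 = 23.5 m/s.
With no height change, Bernoulli's equation is P₁ + ½ρv₁² = P₂ + ½ρv₂².
P₂ = P₁ − ½ρ(v₂² − v₁²) = 442000 − ½·906·(23.5² − 4.70²) = 442000 − 239000 = 203000 Pa.

P₂ ≈ 203 kPa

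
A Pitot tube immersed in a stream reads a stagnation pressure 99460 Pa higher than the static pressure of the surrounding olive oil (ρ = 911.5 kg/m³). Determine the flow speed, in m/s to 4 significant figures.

At the stagnation point the flow is brought to rest, so Bernoulli gives P_stag − P_static = ½ρv².
v = √(2ΔP/ρ) = √(2·99460/911.5) = 14.77 m/s.

v ≈ 14.77 m/s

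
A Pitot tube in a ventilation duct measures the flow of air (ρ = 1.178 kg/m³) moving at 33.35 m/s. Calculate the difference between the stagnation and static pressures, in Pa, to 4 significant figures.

Bernoulli between the free stream and the stagnation point: ½ρv² = P_stag − P_static.
ΔP = ½·1.178·33.35² = 655.1 Pa.

ΔP ≈ 655.1 Pa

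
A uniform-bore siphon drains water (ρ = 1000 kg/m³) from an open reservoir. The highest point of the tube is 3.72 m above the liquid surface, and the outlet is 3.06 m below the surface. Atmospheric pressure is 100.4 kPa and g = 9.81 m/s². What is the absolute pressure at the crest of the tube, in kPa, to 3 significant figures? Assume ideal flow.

P_top ≈ 33.9 kPa

The outlet speed comes from Torricelli: v = √(2g·3.06) = 7.75 m/s.
Continuity keeps v the same throughout the tube; from surface to crest, P_atm + 0 = P_top + ½ρv² + ρg·h_top.
P_top = 100400 − ½·1000·7.75² − 1000·9.81·3.72 = 33900 Pa.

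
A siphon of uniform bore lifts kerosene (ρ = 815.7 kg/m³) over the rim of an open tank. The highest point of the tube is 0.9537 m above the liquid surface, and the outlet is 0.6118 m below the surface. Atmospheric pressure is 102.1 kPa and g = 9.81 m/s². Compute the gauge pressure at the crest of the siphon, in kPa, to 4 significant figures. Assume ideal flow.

P_gauge ≈ -12.53 kPa

From the surface to the outlet (both open to atmosphere, surface at rest): v = √(2g·h_out) = √(2·9.81·0.6118) = 3.465 m/s.
With constant cross-section the crest speed equals v; applying Bernoulli from the surface up to the crest, P_top = P_atm − ½ρv² − ρg·h_top.
P_top = 102100 − ½·815.7·3.465² − 815.7·9.81·0.9537 = 89570 Pa. So P_gauge = P_top − P_atm = -12530 Pa.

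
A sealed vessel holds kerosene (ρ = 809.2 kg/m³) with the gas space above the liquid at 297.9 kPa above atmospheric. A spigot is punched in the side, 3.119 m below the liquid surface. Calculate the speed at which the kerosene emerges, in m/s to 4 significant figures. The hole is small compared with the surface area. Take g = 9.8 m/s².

v ≈ 28.24 m/s

Take point 1 at the surface (v₁ ≈ 0) and point 2 at the hole (at atmospheric pressure). Bernoulli: P₁ + ρg h = P_atm + ½ρv₂².
With P₁ − P_atm = 297900 Pa, v₂ = √(2gh + 2ΔP/ρ) = √(2·9.8·3.119 + 2·297900/809.2) = 28.24 m/s.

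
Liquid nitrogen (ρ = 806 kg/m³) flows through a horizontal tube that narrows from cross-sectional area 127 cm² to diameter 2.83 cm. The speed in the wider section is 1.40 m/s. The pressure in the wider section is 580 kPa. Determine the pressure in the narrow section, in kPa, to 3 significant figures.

259 kPa

Mass conservation (A₁v₁ = A₂v₂) gives v₂ = 1.40 × 127/6.29 = 28.3 m/s.
The pipe is horizontal, so Bernoulli reduces to P₁ + ½ρv₁² = P₂ + ½ρv₂².
P₂ = P₁ − ½ρ(v₂² − v₁²) = 580000 − ½·806·(28.3² − 1.40²) = 580000 − 321000 = 259000 Pa.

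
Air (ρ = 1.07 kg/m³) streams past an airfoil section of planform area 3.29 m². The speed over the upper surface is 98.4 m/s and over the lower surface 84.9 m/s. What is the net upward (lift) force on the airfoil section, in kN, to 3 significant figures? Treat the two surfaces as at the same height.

F ≈ 4.36 kN

From P + ½ρv² = const at equal height, P_low − P_up = ½ρ(v_up² − v_low²).
ΔP = ½·1.07·(98.4² − 84.9²) = 1320 Pa.
Lift = ΔP · A = 1320 × 3.29 = 4360 N.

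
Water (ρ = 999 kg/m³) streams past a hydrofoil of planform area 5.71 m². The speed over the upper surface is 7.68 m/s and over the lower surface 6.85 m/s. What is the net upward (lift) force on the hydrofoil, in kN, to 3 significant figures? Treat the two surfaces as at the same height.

F ≈ 34.4 kN

The faster flow above has the lower pressure; Bernoulli (same height) gives ΔP = ½ρ(v_up² − v_low²).
ΔP = ½·999·(7.68² − 6.85²) = 6020 Pa.
Lift = ΔP · A = 6020 × 5.71 = 34400 N.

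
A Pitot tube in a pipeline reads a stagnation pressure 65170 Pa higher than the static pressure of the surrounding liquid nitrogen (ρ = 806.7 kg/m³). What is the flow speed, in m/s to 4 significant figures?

12.71 m/s

At the stagnation point the flow is brought to rest, so Bernoulli gives P_stag − P_static = ½ρv².
v = √(2ΔP/ρ) = √(2·65170/806.7) = 12.71 m/s.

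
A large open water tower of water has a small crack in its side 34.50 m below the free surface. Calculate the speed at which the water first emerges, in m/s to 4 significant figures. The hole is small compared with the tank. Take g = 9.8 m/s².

v = 26.00 m/s

Bernoulli from surface to hole (P equal, v_surface ≈ 0): v = √(2gh) = √(2×9.8×34.50) = 26.00 m/s.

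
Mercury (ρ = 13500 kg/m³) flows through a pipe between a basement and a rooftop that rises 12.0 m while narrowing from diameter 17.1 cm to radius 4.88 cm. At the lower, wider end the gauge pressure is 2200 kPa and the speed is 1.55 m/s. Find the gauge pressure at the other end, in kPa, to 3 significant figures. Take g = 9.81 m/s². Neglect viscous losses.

The volume flow rate is constant, so v₂ = (A₁/A₂)v₁ = (230/74.8)·1.55 = 4.76 m/s.
Applying Bernoulli between the two ends and solving for P₂: P₂ = P₁ + ½ρ(v₁² − v₂²) − ρgΔh.
P₂ = 2200000 + ½·13500·(1.55² − 4.76²) − 13500·9.81·(+12.0) = 2200000 + (-137000) − (1590000) = 474000 Pa.

P₂ ≈ 474 kPa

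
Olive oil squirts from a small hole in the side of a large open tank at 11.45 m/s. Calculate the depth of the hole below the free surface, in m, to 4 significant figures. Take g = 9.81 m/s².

For a small hole in a large open tank, ½v² = gh, giving h = v²/(2g).
h = 11.45²/(2·9.81) = 131.1/19.62 = 6.682 m.

h = 6.682 m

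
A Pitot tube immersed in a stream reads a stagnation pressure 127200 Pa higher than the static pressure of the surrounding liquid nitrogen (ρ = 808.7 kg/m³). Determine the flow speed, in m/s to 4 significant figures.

17.74 m/s

The dynamic pressure equals the rise in static pressure at the stagnation point: ΔP = ½ρv².
v = √(2ΔP/ρ) = √(2·127200/808.7) = 17.74 m/s.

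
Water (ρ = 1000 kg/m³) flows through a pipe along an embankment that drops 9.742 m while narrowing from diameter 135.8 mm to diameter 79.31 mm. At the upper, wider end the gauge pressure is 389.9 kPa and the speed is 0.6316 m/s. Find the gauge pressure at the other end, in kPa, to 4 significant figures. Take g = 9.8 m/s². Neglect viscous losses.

Continuity gives A₁v₁ = A₂v₂, so v₂ = (144.8 cm²)/(49.40 cm²) × 0.6316 m/s = 1.852 m/s.
Energy conservation along the streamline gives P₂ = P₁ − ½ρ(v₂² − v₁²) − ρg(h₂ − h₁).
P₂ = 389900 + ½·1000·(0.6316² − 1.852²) − 1000·9.8·(−9.742) = 389900 + (-1515) − (-95470) = 483900 Pa.

P₂ ≈ 483.9 kPa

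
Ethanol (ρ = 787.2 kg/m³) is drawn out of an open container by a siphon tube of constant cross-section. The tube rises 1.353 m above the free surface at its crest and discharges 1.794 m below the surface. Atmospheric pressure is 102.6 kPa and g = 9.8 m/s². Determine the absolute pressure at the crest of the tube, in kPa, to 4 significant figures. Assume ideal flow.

P_top ≈ 78.32 kPa

The outlet speed comes from Torricelli: v = √(2g·1.794) = 5.930 m/s.
The bore is uniform, so the speed at the crest is the same v. Bernoulli surface→crest: P_atm = P_top + ½ρv² + ρg·h_top.
P_top = 102600 − ½·787.2·5.930² − 787.2·9.8·1.353 = 78320 Pa.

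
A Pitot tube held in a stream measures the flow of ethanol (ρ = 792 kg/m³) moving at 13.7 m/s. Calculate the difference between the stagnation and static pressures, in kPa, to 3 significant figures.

The dynamic pressure equals the rise in static pressure at the stagnation point: ΔP = ½ρv².
ΔP = ½·792·13.7² = 74300 Pa.

ΔP = 74.3 kPa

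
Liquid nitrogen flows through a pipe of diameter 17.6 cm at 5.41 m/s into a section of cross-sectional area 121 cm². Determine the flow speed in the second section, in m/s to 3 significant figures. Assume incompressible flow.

Mass conservation (A₁v₁ = A₂v₂) gives v₂ = 5.41 × 243/121 = 10.9 m/s.

v₂ = 10.9 m/s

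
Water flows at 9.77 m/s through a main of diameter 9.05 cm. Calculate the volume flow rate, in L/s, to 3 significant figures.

Q ≈ 62.8 L/s

Q = A·v = 0.00643 m² × 9.77 m/s = 0.0628 m³/s.
Converting: 0.0628 m³/s × 1000 = 62.8 L/s.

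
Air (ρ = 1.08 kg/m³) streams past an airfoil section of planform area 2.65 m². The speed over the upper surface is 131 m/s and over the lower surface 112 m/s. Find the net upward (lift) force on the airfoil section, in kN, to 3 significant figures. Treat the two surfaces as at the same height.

F = 6.61 kN

The faster flow above has the lower pressure; Bernoulli (same height) gives ΔP = ½ρ(v_up² − v_low²).
ΔP = ½·1.08·(131² − 112²) = 2490 Pa.
Lift = ΔP · A = 2490 × 2.65 = 6610 N.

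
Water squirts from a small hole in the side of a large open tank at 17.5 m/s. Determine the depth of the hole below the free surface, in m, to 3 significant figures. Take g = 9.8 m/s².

h ≈ 15.6 m

For a small hole in a large open tank, ½v² = gh, giving h = v²/(2g).
h = 17.5²/(2·9.8) = 306/19.60 = 15.6 m.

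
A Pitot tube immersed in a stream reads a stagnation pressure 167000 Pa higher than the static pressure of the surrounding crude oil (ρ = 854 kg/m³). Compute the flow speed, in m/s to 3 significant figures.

Bernoulli between the free stream and the stagnation point: ½ρv² = P_stag − P_static.
v = √(2ΔP/ρ) = √(2·167000/854) = 19.8 m/s.

v = 19.8 m/s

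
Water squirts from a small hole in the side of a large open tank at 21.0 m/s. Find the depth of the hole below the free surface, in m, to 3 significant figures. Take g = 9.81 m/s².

For a small hole in a large open tank, ½v² = gh, giving h = v²/(2g).
h = 21.0²/(2·9.81) = 441/19.62 = 22.5 m.

22.5 m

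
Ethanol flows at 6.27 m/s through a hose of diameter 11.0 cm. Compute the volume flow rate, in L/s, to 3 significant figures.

Q ≈ 59.6 L/s

Q = A·v = 0.00950 m² × 6.27 m/s = 0.0596 m³/s.
Converting: 0.0596 m³/s × 1000 = 59.6 L/s.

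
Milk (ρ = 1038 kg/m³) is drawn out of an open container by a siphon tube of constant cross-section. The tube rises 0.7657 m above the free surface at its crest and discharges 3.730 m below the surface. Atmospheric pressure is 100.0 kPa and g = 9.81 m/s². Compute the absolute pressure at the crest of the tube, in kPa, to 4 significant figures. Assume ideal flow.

P_top = 54.22 kPa

Bernoulli surface→outlet gives ½v² = g·h_out, so v = √(2·9.81·3.730) = 8.555 m/s.
With constant cross-section the crest speed equals v; applying Bernoulli from the surface up to the crest, P_top = P_atm − ½ρv² − ρg·h_top.
P_top = 100000 − ½·1038·8.555² − 1038·9.81·0.7657 = 54220 Pa.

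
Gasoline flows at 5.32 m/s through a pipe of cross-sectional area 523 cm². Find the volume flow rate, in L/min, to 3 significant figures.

Q = A·v = 0.0523 m² × 5.32 m/s = 0.278 m³/s.
Converting: 0.278 m³/s × 60000 = 16700 L/min.

Q ≈ 16700 L/min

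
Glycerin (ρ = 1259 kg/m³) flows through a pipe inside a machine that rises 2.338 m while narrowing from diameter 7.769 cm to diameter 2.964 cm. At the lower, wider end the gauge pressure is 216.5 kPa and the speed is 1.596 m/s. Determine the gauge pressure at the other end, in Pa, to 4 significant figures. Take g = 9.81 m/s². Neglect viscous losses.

The volume flow rate is constant, so v₂ = (A₁/A₂)v₁ = (47.40/6.900)·1.596 = 10.96 m/s.
Applying Bernoulli between the two ends and solving for P₂: P₂ = P₁ + ½ρ(v₁² − v₂²) − ρgΔh.
P₂ = 216500 + ½·1259·(1.596² − 10.96²) − 1259·9.81·(+2.338) = 216500 + (-74080) − (28880) = 113500 Pa.

P₂ = 113500 Pa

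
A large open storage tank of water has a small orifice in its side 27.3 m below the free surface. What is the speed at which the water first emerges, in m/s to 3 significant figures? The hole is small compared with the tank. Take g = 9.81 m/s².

The surface is effectively still and both ends are open, so ½v² = gh and v = √(2·9.81·27.3) = 23.1 m/s.

v ≈ 23.1 m/s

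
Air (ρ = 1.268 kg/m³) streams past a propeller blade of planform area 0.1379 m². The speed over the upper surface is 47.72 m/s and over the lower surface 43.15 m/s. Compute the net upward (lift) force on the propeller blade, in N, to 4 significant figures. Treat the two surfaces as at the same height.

36.31 N

With equal heights on the two surfaces, Bernoulli gives P_lower − P_upper = ½ρ(v_upper² − v_lower²).
ΔP = ½·1.268·(47.72² − 43.15²) = 263.3 Pa.
Lift = ΔP · A = 263.3 × 0.1379 = 36.31 N.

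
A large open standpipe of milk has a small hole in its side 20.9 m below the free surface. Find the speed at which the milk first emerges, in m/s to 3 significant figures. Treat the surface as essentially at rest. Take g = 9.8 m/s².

The surface is effectively still and both ends are open, so ½v² = gh and v = √(2·9.8·20.9) = 20.2 m/s.

v = 20.2 m/s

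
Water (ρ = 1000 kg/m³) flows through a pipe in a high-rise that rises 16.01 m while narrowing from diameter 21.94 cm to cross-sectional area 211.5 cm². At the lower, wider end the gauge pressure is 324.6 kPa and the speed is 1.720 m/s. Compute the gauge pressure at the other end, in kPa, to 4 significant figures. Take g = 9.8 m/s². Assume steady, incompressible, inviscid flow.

P₂ ≈ 164.5 kPa

The volume flow rate is constant, so v₂ = (A₁/A₂)v₁ = (378.1/211.5)·1.720 = 3.075 m/s.
Bernoulli: P₁ + ½ρv₁² + ρg h₁ = P₂ + ½ρv₂² + ρg h₂, so P₂ = P₁ + ½ρ(v₁² − v₂²) − ρg(h₂ − h₁).
P₂ = 324600 + ½·1000·(1.720² − 3.075²) − 1000·9.8·(+16.01) = 324600 + (-3247) − (156900) = 164500 Pa.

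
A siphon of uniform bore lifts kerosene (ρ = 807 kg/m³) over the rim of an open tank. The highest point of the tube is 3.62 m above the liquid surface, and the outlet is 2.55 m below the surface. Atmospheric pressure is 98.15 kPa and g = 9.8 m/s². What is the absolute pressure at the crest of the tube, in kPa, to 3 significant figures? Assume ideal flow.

49.4 kPa

From the surface to the outlet (both open to atmosphere, surface at rest): v = √(2g·h_out) = √(2·9.8·2.55) = 7.07 m/s.
The bore is uniform, so the speed at the crest is the same v. Bernoulli surface→crest: P_atm = P_top + ½ρv² + ρg·h_top.
P_top = 98150 − ½·807·7.07² − 807·9.8·3.62 = 49400 Pa.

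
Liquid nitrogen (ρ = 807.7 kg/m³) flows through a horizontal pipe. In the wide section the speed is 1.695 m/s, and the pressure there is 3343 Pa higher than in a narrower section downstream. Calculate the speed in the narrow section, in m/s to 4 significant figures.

3.339 m/s

Horizontal Bernoulli: P₁ + ½ρv₁² = P₂ + ½ρv₂², so v₂² = v₁² + 2(P₁ − P₂)/ρ.
v₂ = √(1.695² + 2·3343/807.7) = √(2.873 + 8.278) = 3.339 m/s.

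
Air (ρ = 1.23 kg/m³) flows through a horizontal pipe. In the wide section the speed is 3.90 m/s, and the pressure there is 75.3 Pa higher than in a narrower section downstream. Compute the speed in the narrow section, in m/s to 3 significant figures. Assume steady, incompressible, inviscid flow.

v₂ = 11.7 m/s

With h₁ = h₂, rearranging Bernoulli gives v₂ = √(v₁² + 2ΔP/ρ).
v₂ = √(3.90² + 2·75.3/1.23) = √(15.2 + 122) = 11.7 m/s.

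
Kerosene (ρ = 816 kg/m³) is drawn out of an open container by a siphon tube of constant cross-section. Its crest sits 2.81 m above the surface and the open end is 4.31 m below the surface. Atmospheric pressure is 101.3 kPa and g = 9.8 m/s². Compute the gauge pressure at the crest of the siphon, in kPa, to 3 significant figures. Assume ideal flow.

Bernoulli surface→outlet gives ½v² = g·h_out, so v = √(2·9.8·4.31) = 9.19 m/s.
Continuity keeps v the same throughout the tube; from surface to crest, P_atm + 0 = P_top + ½ρv² + ρg·h_top.
P_top = 101300 − ½·816·9.19² − 816·9.8·2.81 = 44400 Pa. So P_gauge = P_top − P_atm = -56900 Pa.

P_gauge = -56.9 kPa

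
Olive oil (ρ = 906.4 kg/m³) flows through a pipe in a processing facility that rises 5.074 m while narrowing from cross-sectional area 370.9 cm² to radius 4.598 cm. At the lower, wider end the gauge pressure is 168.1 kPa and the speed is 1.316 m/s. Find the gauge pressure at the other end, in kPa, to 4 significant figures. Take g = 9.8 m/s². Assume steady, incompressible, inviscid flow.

P₂ = 99.34 kPa

By continuity, v₂ = v₁·A₁/A₂ = 1.316·(370.9/66.42) = 7.349 m/s.
Energy conservation along the streamline gives P₂ = P₁ − ½ρ(v₂² − v₁²) − ρg(h₂ − h₁).
P₂ = 168100 + ½·906.4·(1.316² − 7.349²) − 906.4·9.8·(+5.074) = 168100 + (-23690) − (45070) = 99340 Pa.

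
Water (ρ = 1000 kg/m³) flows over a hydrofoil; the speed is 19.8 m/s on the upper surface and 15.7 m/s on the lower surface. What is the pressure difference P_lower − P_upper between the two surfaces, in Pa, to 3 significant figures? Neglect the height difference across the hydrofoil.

The pressure is lower where the speed is higher: ΔP = ½ρ(v_up² − v_low²).
ΔP = ½·1000·(19.8² − 15.7²) = 72800 Pa.

72800 Pa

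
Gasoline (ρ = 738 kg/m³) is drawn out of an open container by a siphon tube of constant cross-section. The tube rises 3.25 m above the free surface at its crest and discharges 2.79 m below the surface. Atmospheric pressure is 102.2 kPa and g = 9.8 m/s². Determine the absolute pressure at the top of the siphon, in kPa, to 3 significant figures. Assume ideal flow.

Bernoulli surface→outlet gives ½v² = g·h_out, so v = √(2·9.8·2.79) = 7.39 m/s.
Continuity keeps v the same throughout the tube; from surface to crest, P_atm + 0 = P_top + ½ρv² + ρg·h_top.
P_top = 102200 − ½·738·7.39² − 738·9.8·3.25 = 58500 Pa.

P_top = 58.5 kPa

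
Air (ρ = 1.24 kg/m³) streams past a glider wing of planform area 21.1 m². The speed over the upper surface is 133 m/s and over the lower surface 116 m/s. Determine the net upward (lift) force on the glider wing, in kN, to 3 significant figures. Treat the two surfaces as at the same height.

The faster flow above has the lower pressure; Bernoulli (same height) gives ΔP = ½ρ(v_up² − v_low²).
ΔP = ½·1.24·(133² − 116²) = 2620 Pa.
Lift = ΔP · A = 2620 × 21.1 = 55400 N.

F = 55.4 kN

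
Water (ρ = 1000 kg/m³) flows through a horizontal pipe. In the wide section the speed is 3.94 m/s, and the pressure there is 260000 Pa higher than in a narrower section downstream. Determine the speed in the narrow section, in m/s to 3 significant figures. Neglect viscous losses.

Horizontal Bernoulli: P₁ + ½ρv₁² = P₂ + ½ρv₂², so v₂² = v₁² + 2(P₁ − P₂)/ρ.
v₂ = √(3.94² + 2·260000/1000) = √(15.5 + 520) = 23.1 m/s.

v₂ ≈ 23.1 m/s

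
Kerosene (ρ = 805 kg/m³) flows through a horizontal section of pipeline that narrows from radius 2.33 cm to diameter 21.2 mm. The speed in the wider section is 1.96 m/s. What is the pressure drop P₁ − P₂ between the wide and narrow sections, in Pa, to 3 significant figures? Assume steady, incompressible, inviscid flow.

ΔP = 34600 Pa

Continuity gives A₁v₁ = A₂v₂, so v₂ = (17.1 cm²)/(3.53 cm²) × 1.96 m/s = 9.47 m/s.
Along the horizontal streamline, P + ½ρv² is constant.
P₁ − P₂ = ½·805·(9.47² − 1.96²) = ½·805·85.8 = 34600 Pa.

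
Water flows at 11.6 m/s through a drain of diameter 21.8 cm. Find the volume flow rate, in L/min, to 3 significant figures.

Q = A·v = 0.0373 m² × 11.6 m/s = 0.433 m³/s.
Converting: 0.433 m³/s × 60000 = 26000 L/min.

Q = 26000 L/min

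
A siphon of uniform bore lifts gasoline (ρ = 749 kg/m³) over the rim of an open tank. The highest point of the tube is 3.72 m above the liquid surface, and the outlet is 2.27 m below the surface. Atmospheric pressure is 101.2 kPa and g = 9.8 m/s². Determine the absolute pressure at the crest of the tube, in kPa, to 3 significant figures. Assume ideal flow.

From the surface to the outlet (both open to atmosphere, surface at rest): v = √(2g·h_out) = √(2·9.8·2.27) = 6.67 m/s.
With constant cross-section the crest speed equals v; applying Bernoulli from the surface up to the crest, P_top = P_atm − ½ρv² − ρg·h_top.
P_top = 101200 − ½·749·6.67² − 749·9.8·3.72 = 57200 Pa.

P_top = 57.2 kPa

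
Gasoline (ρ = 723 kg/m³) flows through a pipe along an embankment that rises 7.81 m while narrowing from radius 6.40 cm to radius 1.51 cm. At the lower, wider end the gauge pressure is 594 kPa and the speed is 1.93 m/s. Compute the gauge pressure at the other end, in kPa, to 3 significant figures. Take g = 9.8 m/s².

P₂ ≈ 105 kPa

By continuity, v₂ = v₁·A₁/A₂ = 1.93·(129/7.16) = 34.7 m/s.
Bernoulli: P₁ + ½ρv₁² + ρg h₁ = P₂ + ½ρv₂² + ρg h₂, so P₂ = P₁ + ½ρ(v₁² − v₂²) − ρg(h₂ − h₁).
P₂ = 594000 + ½·723·(1.93² − 34.7²) − 723·9.8·(+7.81) = 594000 + (-433000) − (55300) = 105000 Pa.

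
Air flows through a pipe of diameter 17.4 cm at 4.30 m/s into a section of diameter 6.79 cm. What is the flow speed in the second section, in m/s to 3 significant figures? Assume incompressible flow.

v₂ = 28.2 m/s

The volume flow rate is constant, so v₂ = (A₁/A₂)v₁ = (238/36.2)·4.30 = 28.2 m/s.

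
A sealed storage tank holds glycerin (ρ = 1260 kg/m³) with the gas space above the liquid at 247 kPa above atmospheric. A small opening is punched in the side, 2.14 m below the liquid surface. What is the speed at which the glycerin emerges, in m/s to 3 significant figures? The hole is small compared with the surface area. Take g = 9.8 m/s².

v ≈ 20.8 m/s

Take point 1 at the surface (v₁ ≈ 0) and point 2 at the hole (at atmospheric pressure). Bernoulli: P₁ + ρg h = P_atm + ½ρv₂².
With P₁ − P_atm = 247000 Pa, v₂ = √(2gh + 2ΔP/ρ) = √(2·9.8·2.14 + 2·247000/1260) = 20.8 m/s.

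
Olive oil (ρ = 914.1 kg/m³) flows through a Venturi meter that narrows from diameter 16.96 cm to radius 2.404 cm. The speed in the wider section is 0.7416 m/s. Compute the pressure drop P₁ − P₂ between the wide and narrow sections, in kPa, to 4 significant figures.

Mass conservation (A₁v₁ = A₂v₂) gives v₂ = 0.7416 × 225.9/18.16 = 9.228 m/s.
The pipe is horizontal, so Bernoulli reduces to P₁ + ½ρv₁² = P₂ + ½ρv₂².
P₁ − P₂ = ½·914.1·(9.228² − 0.7416²) = ½·914.1·84.60 = 38670 Pa.

38.67 kPa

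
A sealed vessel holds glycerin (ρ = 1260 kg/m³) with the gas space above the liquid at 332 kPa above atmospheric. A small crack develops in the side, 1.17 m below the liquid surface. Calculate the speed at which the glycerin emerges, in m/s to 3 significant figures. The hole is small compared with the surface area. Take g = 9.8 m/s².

v ≈ 23.5 m/s

Take point 1 at the surface (v₁ ≈ 0) and point 2 at the hole (at atmospheric pressure). Bernoulli: P₁ + ρg h = P_atm + ½ρv₂².
With P₁ − P_atm = 332000 Pa, v₂ = √(2gh + 2ΔP/ρ) = √(2·9.8·1.17 + 2·332000/1260) = 23.5 m/s.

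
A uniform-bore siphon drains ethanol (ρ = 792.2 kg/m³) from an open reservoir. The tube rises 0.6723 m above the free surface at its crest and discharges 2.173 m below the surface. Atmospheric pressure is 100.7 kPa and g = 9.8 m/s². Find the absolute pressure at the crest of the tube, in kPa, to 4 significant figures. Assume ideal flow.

Bernoulli surface→outlet gives ½v² = g·h_out, so v = √(2·9.8·2.173) = 6.526 m/s.
Continuity keeps v the same throughout the tube; from surface to crest, P_atm + 0 = P_top + ½ρv² + ρg·h_top.
P_top = 100700 − ½·792.2·6.526² − 792.2·9.8·0.6723 = 78610 Pa.

P_top = 78.61 kPa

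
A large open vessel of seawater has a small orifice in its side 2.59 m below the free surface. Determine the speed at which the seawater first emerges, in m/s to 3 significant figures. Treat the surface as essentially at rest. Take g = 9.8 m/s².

v = 7.12 m/s

The surface is effectively still and both ends are open, so ½v² = gh and v = √(2·9.8·2.59) = 7.12 m/s.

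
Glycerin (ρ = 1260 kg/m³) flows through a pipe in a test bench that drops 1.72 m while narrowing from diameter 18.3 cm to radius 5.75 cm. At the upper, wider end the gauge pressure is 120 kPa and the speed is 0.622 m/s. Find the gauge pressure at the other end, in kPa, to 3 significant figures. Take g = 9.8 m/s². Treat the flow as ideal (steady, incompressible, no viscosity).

P₂ = 140 kPa

By continuity, v₂ = v₁·A₁/A₂ = 0.622·(263/104) = 1.58 m/s.
Applying Bernoulli between the two ends and solving for P₂: P₂ = P₁ + ½ρ(v₁² − v₂²) − ρgΔh.
P₂ = 120000 + ½·1260·(0.622² − 1.58²) − 1260·9.8·(−1.72) = 120000 + (-1320) − (-21200) = 140000 Pa.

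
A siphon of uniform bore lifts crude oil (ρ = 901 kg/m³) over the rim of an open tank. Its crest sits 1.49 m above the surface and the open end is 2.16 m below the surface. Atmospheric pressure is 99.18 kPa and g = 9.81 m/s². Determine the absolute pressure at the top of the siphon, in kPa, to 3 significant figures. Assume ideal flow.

P_top = 66.9 kPa

Bernoulli surface→outlet gives ½v² = g·h_out, so v = √(2·9.81·2.16) = 6.51 m/s.
The bore is uniform, so the speed at the crest is the same v. Bernoulli surface→crest: P_atm = P_top + ½ρv² + ρg·h_top.
P_top = 99180 − ½·901·6.51² − 901·9.81·1.49 = 66900 Pa.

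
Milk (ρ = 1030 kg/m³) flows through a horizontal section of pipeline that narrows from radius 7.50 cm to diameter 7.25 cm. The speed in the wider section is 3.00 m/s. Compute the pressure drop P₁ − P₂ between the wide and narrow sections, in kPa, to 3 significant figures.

ΔP ≈ 80.3 kPa

Continuity gives A₁v₁ = A₂v₂, so v₂ = (177 cm²)/(41.3 cm²) × 3.00 m/s = 12.8 m/s.
With no height change, Bernoulli's equation is P₁ + ½ρv₁² = P₂ + ½ρv₂².
P₁ − P₂ = ½·1030·(12.8² − 3.00²) = ½·1030·156 = 80300 Pa.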